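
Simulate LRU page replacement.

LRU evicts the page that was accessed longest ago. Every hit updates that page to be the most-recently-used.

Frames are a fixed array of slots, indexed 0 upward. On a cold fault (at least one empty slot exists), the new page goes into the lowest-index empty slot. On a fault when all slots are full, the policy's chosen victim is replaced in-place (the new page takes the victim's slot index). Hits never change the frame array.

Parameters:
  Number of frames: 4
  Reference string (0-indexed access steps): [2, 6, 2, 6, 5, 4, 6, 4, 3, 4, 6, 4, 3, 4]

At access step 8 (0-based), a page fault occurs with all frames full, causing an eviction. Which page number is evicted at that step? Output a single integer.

Step 0: ref 2 -> FAULT, frames=[2,-,-,-]
Step 1: ref 6 -> FAULT, frames=[2,6,-,-]
Step 2: ref 2 -> HIT, frames=[2,6,-,-]
Step 3: ref 6 -> HIT, frames=[2,6,-,-]
Step 4: ref 5 -> FAULT, frames=[2,6,5,-]
Step 5: ref 4 -> FAULT, frames=[2,6,5,4]
Step 6: ref 6 -> HIT, frames=[2,6,5,4]
Step 7: ref 4 -> HIT, frames=[2,6,5,4]
Step 8: ref 3 -> FAULT, evict 2, frames=[3,6,5,4]
At step 8: evicted page 2

Answer: 2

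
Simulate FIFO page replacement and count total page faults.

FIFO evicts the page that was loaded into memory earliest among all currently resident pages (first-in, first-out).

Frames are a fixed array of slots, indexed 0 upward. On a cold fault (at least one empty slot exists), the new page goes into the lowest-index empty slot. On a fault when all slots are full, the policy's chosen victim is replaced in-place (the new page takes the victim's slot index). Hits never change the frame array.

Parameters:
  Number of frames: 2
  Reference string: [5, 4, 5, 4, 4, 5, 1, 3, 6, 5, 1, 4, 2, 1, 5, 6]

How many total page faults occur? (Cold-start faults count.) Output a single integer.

Step 0: ref 5 → FAULT, frames=[5,-]
Step 1: ref 4 → FAULT, frames=[5,4]
Step 2: ref 5 → HIT, frames=[5,4]
Step 3: ref 4 → HIT, frames=[5,4]
Step 4: ref 4 → HIT, frames=[5,4]
Step 5: ref 5 → HIT, frames=[5,4]
Step 6: ref 1 → FAULT (evict 5), frames=[1,4]
Step 7: ref 3 → FAULT (evict 4), frames=[1,3]
Step 8: ref 6 → FAULT (evict 1), frames=[6,3]
Step 9: ref 5 → FAULT (evict 3), frames=[6,5]
Step 10: ref 1 → FAULT (evict 6), frames=[1,5]
Step 11: ref 4 → FAULT (evict 5), frames=[1,4]
Step 12: ref 2 → FAULT (evict 1), frames=[2,4]
Step 13: ref 1 → FAULT (evict 4), frames=[2,1]
Step 14: ref 5 → FAULT (evict 2), frames=[5,1]
Step 15: ref 6 → FAULT (evict 1), frames=[5,6]
Total faults: 12

Answer: 12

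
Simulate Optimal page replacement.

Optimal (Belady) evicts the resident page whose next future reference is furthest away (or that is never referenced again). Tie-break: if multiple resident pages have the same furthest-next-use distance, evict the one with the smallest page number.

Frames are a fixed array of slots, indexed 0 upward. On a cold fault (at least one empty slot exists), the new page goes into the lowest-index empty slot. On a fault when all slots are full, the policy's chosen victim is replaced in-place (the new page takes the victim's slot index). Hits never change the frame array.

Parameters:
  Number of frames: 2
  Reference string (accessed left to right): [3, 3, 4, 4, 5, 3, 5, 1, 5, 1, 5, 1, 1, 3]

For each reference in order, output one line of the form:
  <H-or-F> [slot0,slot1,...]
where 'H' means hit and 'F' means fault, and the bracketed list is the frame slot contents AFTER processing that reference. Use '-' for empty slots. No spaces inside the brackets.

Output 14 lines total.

F [3,-]
H [3,-]
F [3,4]
H [3,4]
F [3,5]
H [3,5]
H [3,5]
F [1,5]
H [1,5]
H [1,5]
H [1,5]
H [1,5]
H [1,5]
F [3,5]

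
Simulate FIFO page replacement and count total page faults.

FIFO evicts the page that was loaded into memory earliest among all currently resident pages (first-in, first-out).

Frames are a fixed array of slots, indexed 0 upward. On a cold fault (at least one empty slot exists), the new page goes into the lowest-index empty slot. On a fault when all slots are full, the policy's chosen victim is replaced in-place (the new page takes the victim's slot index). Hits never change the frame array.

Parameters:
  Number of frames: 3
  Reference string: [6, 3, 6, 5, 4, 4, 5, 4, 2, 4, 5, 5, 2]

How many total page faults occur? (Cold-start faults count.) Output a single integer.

Step 0: ref 6 → FAULT, frames=[6,-,-]
Step 1: ref 3 → FAULT, frames=[6,3,-]
Step 2: ref 6 → HIT, frames=[6,3,-]
Step 3: ref 5 → FAULT, frames=[6,3,5]
Step 4: ref 4 → FAULT (evict 6), frames=[4,3,5]
Step 5: ref 4 → HIT, frames=[4,3,5]
Step 6: ref 5 → HIT, frames=[4,3,5]
Step 7: ref 4 → HIT, frames=[4,3,5]
Step 8: ref 2 → FAULT (evict 3), frames=[4,2,5]
Step 9: ref 4 → HIT, frames=[4,2,5]
Step 10: ref 5 → HIT, frames=[4,2,5]
Step 11: ref 5 → HIT, frames=[4,2,5]
Step 12: ref 2 → HIT, frames=[4,2,5]
Total faults: 5

Answer: 5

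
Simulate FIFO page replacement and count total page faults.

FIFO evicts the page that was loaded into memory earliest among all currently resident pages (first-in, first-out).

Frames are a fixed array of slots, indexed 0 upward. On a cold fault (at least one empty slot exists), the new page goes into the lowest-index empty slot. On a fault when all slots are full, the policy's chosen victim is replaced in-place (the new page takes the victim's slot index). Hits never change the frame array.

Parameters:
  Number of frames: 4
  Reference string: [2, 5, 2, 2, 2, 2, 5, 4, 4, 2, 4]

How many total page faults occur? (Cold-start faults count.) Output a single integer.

Answer: 3

Derivation:
Step 0: ref 2 → FAULT, frames=[2,-,-,-]
Step 1: ref 5 → FAULT, frames=[2,5,-,-]
Step 2: ref 2 → HIT, frames=[2,5,-,-]
Step 3: ref 2 → HIT, frames=[2,5,-,-]
Step 4: ref 2 → HIT, frames=[2,5,-,-]
Step 5: ref 2 → HIT, frames=[2,5,-,-]
Step 6: ref 5 → HIT, frames=[2,5,-,-]
Step 7: ref 4 → FAULT, frames=[2,5,4,-]
Step 8: ref 4 → HIT, frames=[2,5,4,-]
Step 9: ref 2 → HIT, frames=[2,5,4,-]
Step 10: ref 4 → HIT, frames=[2,5,4,-]
Total faults: 3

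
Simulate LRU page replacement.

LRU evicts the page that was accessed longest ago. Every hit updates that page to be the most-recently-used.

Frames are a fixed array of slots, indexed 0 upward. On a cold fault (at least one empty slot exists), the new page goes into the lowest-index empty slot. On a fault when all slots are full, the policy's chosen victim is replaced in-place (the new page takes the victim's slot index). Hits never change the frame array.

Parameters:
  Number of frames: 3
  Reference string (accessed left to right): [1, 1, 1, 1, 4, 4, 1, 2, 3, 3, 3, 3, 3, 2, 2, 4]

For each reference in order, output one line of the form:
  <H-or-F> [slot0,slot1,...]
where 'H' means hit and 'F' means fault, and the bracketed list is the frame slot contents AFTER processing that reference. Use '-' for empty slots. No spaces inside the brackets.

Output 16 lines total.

F [1,-,-]
H [1,-,-]
H [1,-,-]
H [1,-,-]
F [1,4,-]
H [1,4,-]
H [1,4,-]
F [1,4,2]
F [1,3,2]
H [1,3,2]
H [1,3,2]
H [1,3,2]
H [1,3,2]
H [1,3,2]
H [1,3,2]
F [4,3,2]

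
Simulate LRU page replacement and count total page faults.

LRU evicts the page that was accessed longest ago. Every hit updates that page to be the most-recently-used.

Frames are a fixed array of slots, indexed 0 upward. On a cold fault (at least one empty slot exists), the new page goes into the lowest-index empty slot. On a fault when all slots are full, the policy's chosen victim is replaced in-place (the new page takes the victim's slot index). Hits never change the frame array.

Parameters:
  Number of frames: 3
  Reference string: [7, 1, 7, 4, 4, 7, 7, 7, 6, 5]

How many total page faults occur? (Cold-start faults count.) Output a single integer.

Answer: 5

Derivation:
Step 0: ref 7 → FAULT, frames=[7,-,-]
Step 1: ref 1 → FAULT, frames=[7,1,-]
Step 2: ref 7 → HIT, frames=[7,1,-]
Step 3: ref 4 → FAULT, frames=[7,1,4]
Step 4: ref 4 → HIT, frames=[7,1,4]
Step 5: ref 7 → HIT, frames=[7,1,4]
Step 6: ref 7 → HIT, frames=[7,1,4]
Step 7: ref 7 → HIT, frames=[7,1,4]
Step 8: ref 6 → FAULT (evict 1), frames=[7,6,4]
Step 9: ref 5 → FAULT (evict 4), frames=[7,6,5]
Total faults: 5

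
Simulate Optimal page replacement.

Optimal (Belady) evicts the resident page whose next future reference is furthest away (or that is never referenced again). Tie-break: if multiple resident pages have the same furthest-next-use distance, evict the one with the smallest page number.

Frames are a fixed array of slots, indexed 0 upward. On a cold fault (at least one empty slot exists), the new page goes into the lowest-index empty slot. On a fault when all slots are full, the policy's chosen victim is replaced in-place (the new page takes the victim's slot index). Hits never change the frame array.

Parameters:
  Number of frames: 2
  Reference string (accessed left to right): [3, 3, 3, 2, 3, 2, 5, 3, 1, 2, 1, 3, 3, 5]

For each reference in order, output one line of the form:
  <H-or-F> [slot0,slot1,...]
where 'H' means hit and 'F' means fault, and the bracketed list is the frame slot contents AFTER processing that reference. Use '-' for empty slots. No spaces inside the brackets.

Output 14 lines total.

F [3,-]
H [3,-]
H [3,-]
F [3,2]
H [3,2]
H [3,2]
F [3,5]
H [3,5]
F [3,1]
F [2,1]
H [2,1]
F [2,3]
H [2,3]
F [5,3]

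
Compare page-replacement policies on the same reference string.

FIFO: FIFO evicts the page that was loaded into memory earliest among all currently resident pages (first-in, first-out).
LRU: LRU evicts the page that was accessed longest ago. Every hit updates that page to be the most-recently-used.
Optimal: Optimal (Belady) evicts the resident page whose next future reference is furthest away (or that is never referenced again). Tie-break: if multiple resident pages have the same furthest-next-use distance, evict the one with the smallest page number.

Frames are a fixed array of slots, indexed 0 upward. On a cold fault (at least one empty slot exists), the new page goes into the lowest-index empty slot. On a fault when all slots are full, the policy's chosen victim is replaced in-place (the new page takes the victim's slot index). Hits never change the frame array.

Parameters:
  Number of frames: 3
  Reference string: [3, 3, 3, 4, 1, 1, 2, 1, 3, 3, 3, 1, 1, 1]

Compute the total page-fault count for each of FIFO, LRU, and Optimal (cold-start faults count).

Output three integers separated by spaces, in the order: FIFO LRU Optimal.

--- FIFO ---
  step 0: ref 3 -> FAULT, frames=[3,-,-] (faults so far: 1)
  step 1: ref 3 -> HIT, frames=[3,-,-] (faults so far: 1)
  step 2: ref 3 -> HIT, frames=[3,-,-] (faults so far: 1)
  step 3: ref 4 -> FAULT, frames=[3,4,-] (faults so far: 2)
  step 4: ref 1 -> FAULT, frames=[3,4,1] (faults so far: 3)
  step 5: ref 1 -> HIT, frames=[3,4,1] (faults so far: 3)
  step 6: ref 2 -> FAULT, evict 3, frames=[2,4,1] (faults so far: 4)
  step 7: ref 1 -> HIT, frames=[2,4,1] (faults so far: 4)
  step 8: ref 3 -> FAULT, evict 4, frames=[2,3,1] (faults so far: 5)
  step 9: ref 3 -> HIT, frames=[2,3,1] (faults so far: 5)
  step 10: ref 3 -> HIT, frames=[2,3,1] (faults so far: 5)
  step 11: ref 1 -> HIT, frames=[2,3,1] (faults so far: 5)
  step 12: ref 1 -> HIT, frames=[2,3,1] (faults so far: 5)
  step 13: ref 1 -> HIT, frames=[2,3,1] (faults so far: 5)
  FIFO total faults: 5
--- LRU ---
  step 0: ref 3 -> FAULT, frames=[3,-,-] (faults so far: 1)
  step 1: ref 3 -> HIT, frames=[3,-,-] (faults so far: 1)
  step 2: ref 3 -> HIT, frames=[3,-,-] (faults so far: 1)
  step 3: ref 4 -> FAULT, frames=[3,4,-] (faults so far: 2)
  step 4: ref 1 -> FAULT, frames=[3,4,1] (faults so far: 3)
  step 5: ref 1 -> HIT, frames=[3,4,1] (faults so far: 3)
  step 6: ref 2 -> FAULT, evict 3, frames=[2,4,1] (faults so far: 4)
  step 7: ref 1 -> HIT, frames=[2,4,1] (faults so far: 4)
  step 8: ref 3 -> FAULT, evict 4, frames=[2,3,1] (faults so far: 5)
  step 9: ref 3 -> HIT, frames=[2,3,1] (faults so far: 5)
  step 10: ref 3 -> HIT, frames=[2,3,1] (faults so far: 5)
  step 11: ref 1 -> HIT, frames=[2,3,1] (faults so far: 5)
  step 12: ref 1 -> HIT, frames=[2,3,1] (faults so far: 5)
  step 13: ref 1 -> HIT, frames=[2,3,1] (faults so far: 5)
  LRU total faults: 5
--- Optimal ---
  step 0: ref 3 -> FAULT, frames=[3,-,-] (faults so far: 1)
  step 1: ref 3 -> HIT, frames=[3,-,-] (faults so far: 1)
  step 2: ref 3 -> HIT, frames=[3,-,-] (faults so far: 1)
  step 3: ref 4 -> FAULT, frames=[3,4,-] (faults so far: 2)
  step 4: ref 1 -> FAULT, frames=[3,4,1] (faults so far: 3)
  step 5: ref 1 -> HIT, frames=[3,4,1] (faults so far: 3)
  step 6: ref 2 -> FAULT, evict 4, frames=[3,2,1] (faults so far: 4)
  step 7: ref 1 -> HIT, frames=[3,2,1] (faults so far: 4)
  step 8: ref 3 -> HIT, frames=[3,2,1] (faults so far: 4)
  step 9: ref 3 -> HIT, frames=[3,2,1] (faults so far: 4)
  step 10: ref 3 -> HIT, frames=[3,2,1] (faults so far: 4)
  step 11: ref 1 -> HIT, frames=[3,2,1] (faults so far: 4)
  step 12: ref 1 -> HIT, frames=[3,2,1] (faults so far: 4)
  step 13: ref 1 -> HIT, frames=[3,2,1] (faults so far: 4)
  Optimal total faults: 4

Answer: 5 5 4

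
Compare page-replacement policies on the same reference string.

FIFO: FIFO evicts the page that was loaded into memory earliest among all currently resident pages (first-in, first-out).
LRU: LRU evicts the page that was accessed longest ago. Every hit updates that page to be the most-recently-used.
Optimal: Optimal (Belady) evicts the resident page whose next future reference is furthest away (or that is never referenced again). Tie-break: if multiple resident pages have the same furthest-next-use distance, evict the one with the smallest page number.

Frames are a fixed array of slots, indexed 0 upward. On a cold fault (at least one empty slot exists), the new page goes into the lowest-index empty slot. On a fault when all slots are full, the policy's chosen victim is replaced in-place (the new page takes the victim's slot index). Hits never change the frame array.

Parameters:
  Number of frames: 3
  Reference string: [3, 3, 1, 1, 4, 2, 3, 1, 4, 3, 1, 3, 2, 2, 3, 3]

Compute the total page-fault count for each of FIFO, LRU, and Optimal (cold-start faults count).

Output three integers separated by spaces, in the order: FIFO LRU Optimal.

Answer: 9 8 6

Derivation:
--- FIFO ---
  step 0: ref 3 -> FAULT, frames=[3,-,-] (faults so far: 1)
  step 1: ref 3 -> HIT, frames=[3,-,-] (faults so far: 1)
  step 2: ref 1 -> FAULT, frames=[3,1,-] (faults so far: 2)
  step 3: ref 1 -> HIT, frames=[3,1,-] (faults so far: 2)
  step 4: ref 4 -> FAULT, frames=[3,1,4] (faults so far: 3)
  step 5: ref 2 -> FAULT, evict 3, frames=[2,1,4] (faults so far: 4)
  step 6: ref 3 -> FAULT, evict 1, frames=[2,3,4] (faults so far: 5)
  step 7: ref 1 -> FAULT, evict 4, frames=[2,3,1] (faults so far: 6)
  step 8: ref 4 -> FAULT, evict 2, frames=[4,3,1] (faults so far: 7)
  step 9: ref 3 -> HIT, frames=[4,3,1] (faults so far: 7)
  step 10: ref 1 -> HIT, frames=[4,3,1] (faults so far: 7)
  step 11: ref 3 -> HIT, frames=[4,3,1] (faults so far: 7)
  step 12: ref 2 -> FAULT, evict 3, frames=[4,2,1] (faults so far: 8)
  step 13: ref 2 -> HIT, frames=[4,2,1] (faults so far: 8)
  step 14: ref 3 -> FAULT, evict 1, frames=[4,2,3] (faults so far: 9)
  step 15: ref 3 -> HIT, frames=[4,2,3] (faults so far: 9)
  FIFO total faults: 9
--- LRU ---
  step 0: ref 3 -> FAULT, frames=[3,-,-] (faults so far: 1)
  step 1: ref 3 -> HIT, frames=[3,-,-] (faults so far: 1)
  step 2: ref 1 -> FAULT, frames=[3,1,-] (faults so far: 2)
  step 3: ref 1 -> HIT, frames=[3,1,-] (faults so far: 2)
  step 4: ref 4 -> FAULT, frames=[3,1,4] (faults so far: 3)
  step 5: ref 2 -> FAULT, evict 3, frames=[2,1,4] (faults so far: 4)
  step 6: ref 3 -> FAULT, evict 1, frames=[2,3,4] (faults so far: 5)
  step 7: ref 1 -> FAULT, evict 4, frames=[2,3,1] (faults so far: 6)
  step 8: ref 4 -> FAULT, evict 2, frames=[4,3,1] (faults so far: 7)
  step 9: ref 3 -> HIT, frames=[4,3,1] (faults so far: 7)
  step 10: ref 1 -> HIT, frames=[4,3,1] (faults so far: 7)
  step 11: ref 3 -> HIT, frames=[4,3,1] (faults so far: 7)
  step 12: ref 2 -> FAULT, evict 4, frames=[2,3,1] (faults so far: 8)
  step 13: ref 2 -> HIT, frames=[2,3,1] (faults so far: 8)
  step 14: ref 3 -> HIT, frames=[2,3,1] (faults so far: 8)
  step 15: ref 3 -> HIT, frames=[2,3,1] (faults so far: 8)
  LRU total faults: 8
--- Optimal ---
  step 0: ref 3 -> FAULT, frames=[3,-,-] (faults so far: 1)
  step 1: ref 3 -> HIT, frames=[3,-,-] (faults so far: 1)
  step 2: ref 1 -> FAULT, frames=[3,1,-] (faults so far: 2)
  step 3: ref 1 -> HIT, frames=[3,1,-] (faults so far: 2)
  step 4: ref 4 -> FAULT, frames=[3,1,4] (faults so far: 3)
  step 5: ref 2 -> FAULT, evict 4, frames=[3,1,2] (faults so far: 4)
  step 6: ref 3 -> HIT, frames=[3,1,2] (faults so far: 4)
  step 7: ref 1 -> HIT, frames=[3,1,2] (faults so far: 4)
  step 8: ref 4 -> FAULT, evict 2, frames=[3,1,4] (faults so far: 5)
  step 9: ref 3 -> HIT, frames=[3,1,4] (faults so far: 5)
  step 10: ref 1 -> HIT, frames=[3,1,4] (faults so far: 5)
  step 11: ref 3 -> HIT, frames=[3,1,4] (faults so far: 5)
  step 12: ref 2 -> FAULT, evict 1, frames=[3,2,4] (faults so far: 6)
  step 13: ref 2 -> HIT, frames=[3,2,4] (faults so far: 6)
  step 14: ref 3 -> HIT, frames=[3,2,4] (faults so far: 6)
  step 15: ref 3 -> HIT, frames=[3,2,4] (faults so far: 6)
  Optimal total faults: 6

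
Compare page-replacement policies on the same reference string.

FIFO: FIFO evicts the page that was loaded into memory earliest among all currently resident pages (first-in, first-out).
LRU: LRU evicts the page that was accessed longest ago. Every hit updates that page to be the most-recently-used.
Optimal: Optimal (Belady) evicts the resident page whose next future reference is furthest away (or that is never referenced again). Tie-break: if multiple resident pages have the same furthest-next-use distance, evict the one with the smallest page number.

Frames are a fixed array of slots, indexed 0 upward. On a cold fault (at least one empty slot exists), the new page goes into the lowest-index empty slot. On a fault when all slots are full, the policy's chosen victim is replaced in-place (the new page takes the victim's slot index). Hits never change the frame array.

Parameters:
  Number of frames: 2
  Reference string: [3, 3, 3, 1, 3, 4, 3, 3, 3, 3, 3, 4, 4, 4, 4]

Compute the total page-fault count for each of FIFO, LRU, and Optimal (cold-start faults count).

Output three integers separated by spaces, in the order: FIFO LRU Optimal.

--- FIFO ---
  step 0: ref 3 -> FAULT, frames=[3,-] (faults so far: 1)
  step 1: ref 3 -> HIT, frames=[3,-] (faults so far: 1)
  step 2: ref 3 -> HIT, frames=[3,-] (faults so far: 1)
  step 3: ref 1 -> FAULT, frames=[3,1] (faults so far: 2)
  step 4: ref 3 -> HIT, frames=[3,1] (faults so far: 2)
  step 5: ref 4 -> FAULT, evict 3, frames=[4,1] (faults so far: 3)
  step 6: ref 3 -> FAULT, evict 1, frames=[4,3] (faults so far: 4)
  step 7: ref 3 -> HIT, frames=[4,3] (faults so far: 4)
  step 8: ref 3 -> HIT, frames=[4,3] (faults so far: 4)
  step 9: ref 3 -> HIT, frames=[4,3] (faults so far: 4)
  step 10: ref 3 -> HIT, frames=[4,3] (faults so far: 4)
  step 11: ref 4 -> HIT, frames=[4,3] (faults so far: 4)
  step 12: ref 4 -> HIT, frames=[4,3] (faults so far: 4)
  step 13: ref 4 -> HIT, frames=[4,3] (faults so far: 4)
  step 14: ref 4 -> HIT, frames=[4,3] (faults so far: 4)
  FIFO total faults: 4
--- LRU ---
  step 0: ref 3 -> FAULT, frames=[3,-] (faults so far: 1)
  step 1: ref 3 -> HIT, frames=[3,-] (faults so far: 1)
  step 2: ref 3 -> HIT, frames=[3,-] (faults so far: 1)
  step 3: ref 1 -> FAULT, frames=[3,1] (faults so far: 2)
  step 4: ref 3 -> HIT, frames=[3,1] (faults so far: 2)
  step 5: ref 4 -> FAULT, evict 1, frames=[3,4] (faults so far: 3)
  step 6: ref 3 -> HIT, frames=[3,4] (faults so far: 3)
  step 7: ref 3 -> HIT, frames=[3,4] (faults so far: 3)
  step 8: ref 3 -> HIT, frames=[3,4] (faults so far: 3)
  step 9: ref 3 -> HIT, frames=[3,4] (faults so far: 3)
  step 10: ref 3 -> HIT, frames=[3,4] (faults so far: 3)
  step 11: ref 4 -> HIT, frames=[3,4] (faults so far: 3)
  step 12: ref 4 -> HIT, frames=[3,4] (faults so far: 3)
  step 13: ref 4 -> HIT, frames=[3,4] (faults so far: 3)
  step 14: ref 4 -> HIT, frames=[3,4] (faults so far: 3)
  LRU total faults: 3
--- Optimal ---
  step 0: ref 3 -> FAULT, frames=[3,-] (faults so far: 1)
  step 1: ref 3 -> HIT, frames=[3,-] (faults so far: 1)
  step 2: ref 3 -> HIT, frames=[3,-] (faults so far: 1)
  step 3: ref 1 -> FAULT, frames=[3,1] (faults so far: 2)
  step 4: ref 3 -> HIT, frames=[3,1] (faults so far: 2)
  step 5: ref 4 -> FAULT, evict 1, frames=[3,4] (faults so far: 3)
  step 6: ref 3 -> HIT, frames=[3,4] (faults so far: 3)
  step 7: ref 3 -> HIT, frames=[3,4] (faults so far: 3)
  step 8: ref 3 -> HIT, frames=[3,4] (faults so far: 3)
  step 9: ref 3 -> HIT, frames=[3,4] (faults so far: 3)
  step 10: ref 3 -> HIT, frames=[3,4] (faults so far: 3)
  step 11: ref 4 -> HIT, frames=[3,4] (faults so far: 3)
  step 12: ref 4 -> HIT, frames=[3,4] (faults so far: 3)
  step 13: ref 4 -> HIT, frames=[3,4] (faults so far: 3)
  step 14: ref 4 -> HIT, frames=[3,4] (faults so far: 3)
  Optimal total faults: 3

Answer: 4 3 3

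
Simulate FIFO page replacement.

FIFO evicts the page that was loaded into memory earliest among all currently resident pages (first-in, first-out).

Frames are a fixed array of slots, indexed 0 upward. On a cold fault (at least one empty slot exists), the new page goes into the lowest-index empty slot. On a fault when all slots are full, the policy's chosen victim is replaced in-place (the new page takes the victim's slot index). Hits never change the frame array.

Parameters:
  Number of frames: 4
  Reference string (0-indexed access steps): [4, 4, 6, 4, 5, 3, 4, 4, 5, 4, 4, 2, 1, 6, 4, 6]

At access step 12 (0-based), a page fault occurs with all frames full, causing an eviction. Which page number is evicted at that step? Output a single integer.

Answer: 6

Derivation:
Step 0: ref 4 -> FAULT, frames=[4,-,-,-]
Step 1: ref 4 -> HIT, frames=[4,-,-,-]
Step 2: ref 6 -> FAULT, frames=[4,6,-,-]
Step 3: ref 4 -> HIT, frames=[4,6,-,-]
Step 4: ref 5 -> FAULT, frames=[4,6,5,-]
Step 5: ref 3 -> FAULT, frames=[4,6,5,3]
Step 6: ref 4 -> HIT, frames=[4,6,5,3]
Step 7: ref 4 -> HIT, frames=[4,6,5,3]
Step 8: ref 5 -> HIT, frames=[4,6,5,3]
Step 9: ref 4 -> HIT, frames=[4,6,5,3]
Step 10: ref 4 -> HIT, frames=[4,6,5,3]
Step 11: ref 2 -> FAULT, evict 4, frames=[2,6,5,3]
Step 12: ref 1 -> FAULT, evict 6, frames=[2,1,5,3]
At step 12: evicted page 6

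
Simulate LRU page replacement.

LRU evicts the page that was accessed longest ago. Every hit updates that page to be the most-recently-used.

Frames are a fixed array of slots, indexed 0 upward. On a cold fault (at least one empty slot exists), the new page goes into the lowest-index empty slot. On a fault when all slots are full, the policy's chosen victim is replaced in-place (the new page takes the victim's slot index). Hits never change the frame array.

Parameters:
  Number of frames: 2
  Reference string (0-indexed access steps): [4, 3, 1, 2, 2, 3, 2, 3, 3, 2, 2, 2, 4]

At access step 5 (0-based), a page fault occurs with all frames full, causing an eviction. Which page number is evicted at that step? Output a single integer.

Answer: 1

Derivation:
Step 0: ref 4 -> FAULT, frames=[4,-]
Step 1: ref 3 -> FAULT, frames=[4,3]
Step 2: ref 1 -> FAULT, evict 4, frames=[1,3]
Step 3: ref 2 -> FAULT, evict 3, frames=[1,2]
Step 4: ref 2 -> HIT, frames=[1,2]
Step 5: ref 3 -> FAULT, evict 1, frames=[3,2]
At step 5: evicted page 1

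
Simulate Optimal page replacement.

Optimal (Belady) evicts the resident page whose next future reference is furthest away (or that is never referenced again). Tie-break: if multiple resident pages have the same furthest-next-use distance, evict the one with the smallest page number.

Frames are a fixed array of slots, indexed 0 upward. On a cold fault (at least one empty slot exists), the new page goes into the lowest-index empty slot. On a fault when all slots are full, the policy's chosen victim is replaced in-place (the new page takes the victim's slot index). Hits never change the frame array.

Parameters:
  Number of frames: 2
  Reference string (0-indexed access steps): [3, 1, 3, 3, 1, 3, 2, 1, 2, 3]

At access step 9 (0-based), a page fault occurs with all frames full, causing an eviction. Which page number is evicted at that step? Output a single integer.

Answer: 1

Derivation:
Step 0: ref 3 -> FAULT, frames=[3,-]
Step 1: ref 1 -> FAULT, frames=[3,1]
Step 2: ref 3 -> HIT, frames=[3,1]
Step 3: ref 3 -> HIT, frames=[3,1]
Step 4: ref 1 -> HIT, frames=[3,1]
Step 5: ref 3 -> HIT, frames=[3,1]
Step 6: ref 2 -> FAULT, evict 3, frames=[2,1]
Step 7: ref 1 -> HIT, frames=[2,1]
Step 8: ref 2 -> HIT, frames=[2,1]
Step 9: ref 3 -> FAULT, evict 1, frames=[2,3]
At step 9: evicted page 1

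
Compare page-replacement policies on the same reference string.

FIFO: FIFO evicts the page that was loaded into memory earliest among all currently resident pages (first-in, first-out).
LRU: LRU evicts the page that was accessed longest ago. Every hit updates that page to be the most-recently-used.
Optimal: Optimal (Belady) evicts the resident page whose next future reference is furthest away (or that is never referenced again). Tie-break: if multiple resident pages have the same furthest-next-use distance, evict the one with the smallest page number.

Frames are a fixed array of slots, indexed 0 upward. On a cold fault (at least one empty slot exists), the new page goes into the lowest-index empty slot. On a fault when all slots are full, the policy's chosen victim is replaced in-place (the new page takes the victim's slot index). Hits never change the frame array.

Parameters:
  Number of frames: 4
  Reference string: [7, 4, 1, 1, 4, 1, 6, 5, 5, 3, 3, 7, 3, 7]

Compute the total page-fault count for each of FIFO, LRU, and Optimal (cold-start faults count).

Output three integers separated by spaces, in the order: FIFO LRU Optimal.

Answer: 7 7 6

Derivation:
--- FIFO ---
  step 0: ref 7 -> FAULT, frames=[7,-,-,-] (faults so far: 1)
  step 1: ref 4 -> FAULT, frames=[7,4,-,-] (faults so far: 2)
  step 2: ref 1 -> FAULT, frames=[7,4,1,-] (faults so far: 3)
  step 3: ref 1 -> HIT, frames=[7,4,1,-] (faults so far: 3)
  step 4: ref 4 -> HIT, frames=[7,4,1,-] (faults so far: 3)
  step 5: ref 1 -> HIT, frames=[7,4,1,-] (faults so far: 3)
  step 6: ref 6 -> FAULT, frames=[7,4,1,6] (faults so far: 4)
  step 7: ref 5 -> FAULT, evict 7, frames=[5,4,1,6] (faults so far: 5)
  step 8: ref 5 -> HIT, frames=[5,4,1,6] (faults so far: 5)
  step 9: ref 3 -> FAULT, evict 4, frames=[5,3,1,6] (faults so far: 6)
  step 10: ref 3 -> HIT, frames=[5,3,1,6] (faults so far: 6)
  step 11: ref 7 -> FAULT, evict 1, frames=[5,3,7,6] (faults so far: 7)
  step 12: ref 3 -> HIT, frames=[5,3,7,6] (faults so far: 7)
  step 13: ref 7 -> HIT, frames=[5,3,7,6] (faults so far: 7)
  FIFO total faults: 7
--- LRU ---
  step 0: ref 7 -> FAULT, frames=[7,-,-,-] (faults so far: 1)
  step 1: ref 4 -> FAULT, frames=[7,4,-,-] (faults so far: 2)
  step 2: ref 1 -> FAULT, frames=[7,4,1,-] (faults so far: 3)
  step 3: ref 1 -> HIT, frames=[7,4,1,-] (faults so far: 3)
  step 4: ref 4 -> HIT, frames=[7,4,1,-] (faults so far: 3)
  step 5: ref 1 -> HIT, frames=[7,4,1,-] (faults so far: 3)
  step 6: ref 6 -> FAULT, frames=[7,4,1,6] (faults so far: 4)
  step 7: ref 5 -> FAULT, evict 7, frames=[5,4,1,6] (faults so far: 5)
  step 8: ref 5 -> HIT, frames=[5,4,1,6] (faults so far: 5)
  step 9: ref 3 -> FAULT, evict 4, frames=[5,3,1,6] (faults so far: 6)
  step 10: ref 3 -> HIT, frames=[5,3,1,6] (faults so far: 6)
  step 11: ref 7 -> FAULT, evict 1, frames=[5,3,7,6] (faults so far: 7)
  step 12: ref 3 -> HIT, frames=[5,3,7,6] (faults so far: 7)
  step 13: ref 7 -> HIT, frames=[5,3,7,6] (faults so far: 7)
  LRU total faults: 7
--- Optimal ---
  step 0: ref 7 -> FAULT, frames=[7,-,-,-] (faults so far: 1)
  step 1: ref 4 -> FAULT, frames=[7,4,-,-] (faults so far: 2)
  step 2: ref 1 -> FAULT, frames=[7,4,1,-] (faults so far: 3)
  step 3: ref 1 -> HIT, frames=[7,4,1,-] (faults so far: 3)
  step 4: ref 4 -> HIT, frames=[7,4,1,-] (faults so far: 3)
  step 5: ref 1 -> HIT, frames=[7,4,1,-] (faults so far: 3)
  step 6: ref 6 -> FAULT, frames=[7,4,1,6] (faults so far: 4)
  step 7: ref 5 -> FAULT, evict 1, frames=[7,4,5,6] (faults so far: 5)
  step 8: ref 5 -> HIT, frames=[7,4,5,6] (faults so far: 5)
  step 9: ref 3 -> FAULT, evict 4, frames=[7,3,5,6] (faults so far: 6)
  step 10: ref 3 -> HIT, frames=[7,3,5,6] (faults so far: 6)
  step 11: ref 7 -> HIT, frames=[7,3,5,6] (faults so far: 6)
  step 12: ref 3 -> HIT, frames=[7,3,5,6] (faults so far: 6)
  step 13: ref 7 -> HIT, frames=[7,3,5,6] (faults so far: 6)
  Optimal total faults: 6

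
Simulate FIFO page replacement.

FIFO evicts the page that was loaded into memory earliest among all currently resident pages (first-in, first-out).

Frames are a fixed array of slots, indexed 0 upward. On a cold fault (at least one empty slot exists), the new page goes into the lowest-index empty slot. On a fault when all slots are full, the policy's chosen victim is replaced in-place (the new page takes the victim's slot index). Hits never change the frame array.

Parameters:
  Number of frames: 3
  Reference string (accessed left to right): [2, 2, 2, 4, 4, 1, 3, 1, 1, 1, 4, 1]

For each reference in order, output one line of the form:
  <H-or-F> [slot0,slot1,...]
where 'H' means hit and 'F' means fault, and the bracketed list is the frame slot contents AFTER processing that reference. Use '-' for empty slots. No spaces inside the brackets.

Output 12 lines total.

F [2,-,-]
H [2,-,-]
H [2,-,-]
F [2,4,-]
H [2,4,-]
F [2,4,1]
F [3,4,1]
H [3,4,1]
H [3,4,1]
H [3,4,1]
H [3,4,1]
H [3,4,1]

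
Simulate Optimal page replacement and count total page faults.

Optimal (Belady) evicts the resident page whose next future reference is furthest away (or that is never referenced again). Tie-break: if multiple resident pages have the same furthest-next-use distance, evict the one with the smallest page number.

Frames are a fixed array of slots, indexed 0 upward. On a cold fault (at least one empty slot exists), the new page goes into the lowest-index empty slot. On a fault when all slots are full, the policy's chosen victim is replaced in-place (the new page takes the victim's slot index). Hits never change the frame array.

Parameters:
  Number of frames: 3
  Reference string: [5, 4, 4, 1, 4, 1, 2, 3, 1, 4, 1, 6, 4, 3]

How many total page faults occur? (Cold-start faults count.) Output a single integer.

Step 0: ref 5 → FAULT, frames=[5,-,-]
Step 1: ref 4 → FAULT, frames=[5,4,-]
Step 2: ref 4 → HIT, frames=[5,4,-]
Step 3: ref 1 → FAULT, frames=[5,4,1]
Step 4: ref 4 → HIT, frames=[5,4,1]
Step 5: ref 1 → HIT, frames=[5,4,1]
Step 6: ref 2 → FAULT (evict 5), frames=[2,4,1]
Step 7: ref 3 → FAULT (evict 2), frames=[3,4,1]
Step 8: ref 1 → HIT, frames=[3,4,1]
Step 9: ref 4 → HIT, frames=[3,4,1]
Step 10: ref 1 → HIT, frames=[3,4,1]
Step 11: ref 6 → FAULT (evict 1), frames=[3,4,6]
Step 12: ref 4 → HIT, frames=[3,4,6]
Step 13: ref 3 → HIT, frames=[3,4,6]
Total faults: 6

Answer: 6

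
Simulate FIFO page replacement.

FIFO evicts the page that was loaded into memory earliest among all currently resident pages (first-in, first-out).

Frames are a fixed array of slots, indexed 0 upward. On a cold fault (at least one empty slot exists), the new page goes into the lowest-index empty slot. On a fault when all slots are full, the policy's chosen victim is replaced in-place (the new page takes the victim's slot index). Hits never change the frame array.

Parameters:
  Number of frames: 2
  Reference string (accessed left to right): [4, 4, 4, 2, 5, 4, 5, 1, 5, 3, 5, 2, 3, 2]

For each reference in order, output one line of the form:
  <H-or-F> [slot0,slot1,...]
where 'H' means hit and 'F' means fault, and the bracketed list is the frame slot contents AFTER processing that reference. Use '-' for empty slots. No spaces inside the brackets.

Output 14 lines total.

F [4,-]
H [4,-]
H [4,-]
F [4,2]
F [5,2]
F [5,4]
H [5,4]
F [1,4]
F [1,5]
F [3,5]
H [3,5]
F [3,2]
H [3,2]
H [3,2]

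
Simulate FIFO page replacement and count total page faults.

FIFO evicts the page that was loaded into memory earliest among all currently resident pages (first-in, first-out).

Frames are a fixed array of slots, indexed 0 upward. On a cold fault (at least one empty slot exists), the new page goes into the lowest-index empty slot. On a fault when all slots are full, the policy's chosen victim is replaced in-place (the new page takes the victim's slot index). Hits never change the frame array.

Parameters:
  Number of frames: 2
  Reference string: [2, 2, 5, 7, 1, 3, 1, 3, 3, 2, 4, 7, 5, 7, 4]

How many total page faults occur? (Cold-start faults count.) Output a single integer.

Step 0: ref 2 → FAULT, frames=[2,-]
Step 1: ref 2 → HIT, frames=[2,-]
Step 2: ref 5 → FAULT, frames=[2,5]
Step 3: ref 7 → FAULT (evict 2), frames=[7,5]
Step 4: ref 1 → FAULT (evict 5), frames=[7,1]
Step 5: ref 3 → FAULT (evict 7), frames=[3,1]
Step 6: ref 1 → HIT, frames=[3,1]
Step 7: ref 3 → HIT, frames=[3,1]
Step 8: ref 3 → HIT, frames=[3,1]
Step 9: ref 2 → FAULT (evict 1), frames=[3,2]
Step 10: ref 4 → FAULT (evict 3), frames=[4,2]
Step 11: ref 7 → FAULT (evict 2), frames=[4,7]
Step 12: ref 5 → FAULT (evict 4), frames=[5,7]
Step 13: ref 7 → HIT, frames=[5,7]
Step 14: ref 4 → FAULT (evict 7), frames=[5,4]
Total faults: 10

Answer: 10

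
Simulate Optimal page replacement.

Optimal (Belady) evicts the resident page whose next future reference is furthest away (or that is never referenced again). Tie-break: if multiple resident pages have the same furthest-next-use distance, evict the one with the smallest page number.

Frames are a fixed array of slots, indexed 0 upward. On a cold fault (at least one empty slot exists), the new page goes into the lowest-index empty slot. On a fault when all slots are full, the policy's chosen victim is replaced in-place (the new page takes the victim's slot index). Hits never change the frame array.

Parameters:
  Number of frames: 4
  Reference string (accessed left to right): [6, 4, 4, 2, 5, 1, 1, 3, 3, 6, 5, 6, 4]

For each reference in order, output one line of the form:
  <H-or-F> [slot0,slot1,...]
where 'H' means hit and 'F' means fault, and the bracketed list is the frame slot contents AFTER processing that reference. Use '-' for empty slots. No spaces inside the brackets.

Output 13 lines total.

F [6,-,-,-]
F [6,4,-,-]
H [6,4,-,-]
F [6,4,2,-]
F [6,4,2,5]
F [6,4,1,5]
H [6,4,1,5]
F [6,4,3,5]
H [6,4,3,5]
H [6,4,3,5]
H [6,4,3,5]
H [6,4,3,5]
H [6,4,3,5]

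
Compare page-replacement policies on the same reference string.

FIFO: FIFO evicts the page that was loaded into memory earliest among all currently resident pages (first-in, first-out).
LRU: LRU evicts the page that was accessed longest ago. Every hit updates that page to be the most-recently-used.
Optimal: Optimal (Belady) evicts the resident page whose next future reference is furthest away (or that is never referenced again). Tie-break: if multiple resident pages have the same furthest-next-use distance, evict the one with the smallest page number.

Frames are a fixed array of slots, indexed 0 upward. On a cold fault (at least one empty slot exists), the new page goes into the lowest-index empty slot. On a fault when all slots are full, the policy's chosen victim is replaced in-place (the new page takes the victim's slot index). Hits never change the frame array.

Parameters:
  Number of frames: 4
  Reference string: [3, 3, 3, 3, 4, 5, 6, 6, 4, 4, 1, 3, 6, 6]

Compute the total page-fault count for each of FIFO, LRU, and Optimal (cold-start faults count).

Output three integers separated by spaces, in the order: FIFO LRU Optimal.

Answer: 6 6 5

Derivation:
--- FIFO ---
  step 0: ref 3 -> FAULT, frames=[3,-,-,-] (faults so far: 1)
  step 1: ref 3 -> HIT, frames=[3,-,-,-] (faults so far: 1)
  step 2: ref 3 -> HIT, frames=[3,-,-,-] (faults so far: 1)
  step 3: ref 3 -> HIT, frames=[3,-,-,-] (faults so far: 1)
  step 4: ref 4 -> FAULT, frames=[3,4,-,-] (faults so far: 2)
  step 5: ref 5 -> FAULT, frames=[3,4,5,-] (faults so far: 3)
  step 6: ref 6 -> FAULT, frames=[3,4,5,6] (faults so far: 4)
  step 7: ref 6 -> HIT, frames=[3,4,5,6] (faults so far: 4)
  step 8: ref 4 -> HIT, frames=[3,4,5,6] (faults so far: 4)
  step 9: ref 4 -> HIT, frames=[3,4,5,6] (faults so far: 4)
  step 10: ref 1 -> FAULT, evict 3, frames=[1,4,5,6] (faults so far: 5)
  step 11: ref 3 -> FAULT, evict 4, frames=[1,3,5,6] (faults so far: 6)
  step 12: ref 6 -> HIT, frames=[1,3,5,6] (faults so far: 6)
  step 13: ref 6 -> HIT, frames=[1,3,5,6] (faults so far: 6)
  FIFO total faults: 6
--- LRU ---
  step 0: ref 3 -> FAULT, frames=[3,-,-,-] (faults so far: 1)
  step 1: ref 3 -> HIT, frames=[3,-,-,-] (faults so far: 1)
  step 2: ref 3 -> HIT, frames=[3,-,-,-] (faults so far: 1)
  step 3: ref 3 -> HIT, frames=[3,-,-,-] (faults so far: 1)
  step 4: ref 4 -> FAULT, frames=[3,4,-,-] (faults so far: 2)
  step 5: ref 5 -> FAULT, frames=[3,4,5,-] (faults so far: 3)
  step 6: ref 6 -> FAULT, frames=[3,4,5,6] (faults so far: 4)
  step 7: ref 6 -> HIT, frames=[3,4,5,6] (faults so far: 4)
  step 8: ref 4 -> HIT, frames=[3,4,5,6] (faults so far: 4)
  step 9: ref 4 -> HIT, frames=[3,4,5,6] (faults so far: 4)
  step 10: ref 1 -> FAULT, evict 3, frames=[1,4,5,6] (faults so far: 5)
  step 11: ref 3 -> FAULT, evict 5, frames=[1,4,3,6] (faults so far: 6)
  step 12: ref 6 -> HIT, frames=[1,4,3,6] (faults so far: 6)
  step 13: ref 6 -> HIT, frames=[1,4,3,6] (faults so far: 6)
  LRU total faults: 6
--- Optimal ---
  step 0: ref 3 -> FAULT, frames=[3,-,-,-] (faults so far: 1)
  step 1: ref 3 -> HIT, frames=[3,-,-,-] (faults so far: 1)
  step 2: ref 3 -> HIT, frames=[3,-,-,-] (faults so far: 1)
  step 3: ref 3 -> HIT, frames=[3,-,-,-] (faults so far: 1)
  step 4: ref 4 -> FAULT, frames=[3,4,-,-] (faults so far: 2)
  step 5: ref 5 -> FAULT, frames=[3,4,5,-] (faults so far: 3)
  step 6: ref 6 -> FAULT, frames=[3,4,5,6] (faults so far: 4)
  step 7: ref 6 -> HIT, frames=[3,4,5,6] (faults so far: 4)
  step 8: ref 4 -> HIT, frames=[3,4,5,6] (faults so far: 4)
  step 9: ref 4 -> HIT, frames=[3,4,5,6] (faults so far: 4)
  step 10: ref 1 -> FAULT, evict 4, frames=[3,1,5,6] (faults so far: 5)
  step 11: ref 3 -> HIT, frames=[3,1,5,6] (faults so far: 5)
  step 12: ref 6 -> HIT, frames=[3,1,5,6] (faults so far: 5)
  step 13: ref 6 -> HIT, frames=[3,1,5,6] (faults so far: 5)
  Optimal total faults: 5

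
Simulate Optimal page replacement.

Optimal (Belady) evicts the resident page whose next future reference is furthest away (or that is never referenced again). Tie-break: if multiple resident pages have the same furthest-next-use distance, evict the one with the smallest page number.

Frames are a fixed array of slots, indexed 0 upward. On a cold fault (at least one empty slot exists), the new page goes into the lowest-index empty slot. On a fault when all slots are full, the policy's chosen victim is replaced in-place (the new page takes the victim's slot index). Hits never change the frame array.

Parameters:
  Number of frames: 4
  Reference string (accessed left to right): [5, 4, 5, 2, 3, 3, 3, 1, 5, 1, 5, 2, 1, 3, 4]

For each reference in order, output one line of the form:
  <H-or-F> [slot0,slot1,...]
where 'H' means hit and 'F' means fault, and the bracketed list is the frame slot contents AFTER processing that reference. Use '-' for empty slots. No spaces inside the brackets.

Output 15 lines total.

F [5,-,-,-]
F [5,4,-,-]
H [5,4,-,-]
F [5,4,2,-]
F [5,4,2,3]
H [5,4,2,3]
H [5,4,2,3]
F [5,1,2,3]
H [5,1,2,3]
H [5,1,2,3]
H [5,1,2,3]
H [5,1,2,3]
H [5,1,2,3]
H [5,1,2,3]
F [5,4,2,3]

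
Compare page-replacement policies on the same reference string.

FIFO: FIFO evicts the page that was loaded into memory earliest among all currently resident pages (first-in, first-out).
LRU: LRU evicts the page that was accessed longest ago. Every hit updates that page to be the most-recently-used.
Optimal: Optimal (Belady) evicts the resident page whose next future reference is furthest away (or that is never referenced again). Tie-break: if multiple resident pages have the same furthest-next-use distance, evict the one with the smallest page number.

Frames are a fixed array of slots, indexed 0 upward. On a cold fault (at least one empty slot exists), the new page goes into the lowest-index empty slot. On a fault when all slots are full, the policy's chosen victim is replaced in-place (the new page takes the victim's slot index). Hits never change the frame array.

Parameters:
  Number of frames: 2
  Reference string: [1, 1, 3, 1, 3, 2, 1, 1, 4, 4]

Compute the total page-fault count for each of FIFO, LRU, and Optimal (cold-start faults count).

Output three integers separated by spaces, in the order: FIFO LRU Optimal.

Answer: 5 5 4

Derivation:
--- FIFO ---
  step 0: ref 1 -> FAULT, frames=[1,-] (faults so far: 1)
  step 1: ref 1 -> HIT, frames=[1,-] (faults so far: 1)
  step 2: ref 3 -> FAULT, frames=[1,3] (faults so far: 2)
  step 3: ref 1 -> HIT, frames=[1,3] (faults so far: 2)
  step 4: ref 3 -> HIT, frames=[1,3] (faults so far: 2)
  step 5: ref 2 -> FAULT, evict 1, frames=[2,3] (faults so far: 3)
  step 6: ref 1 -> FAULT, evict 3, frames=[2,1] (faults so far: 4)
  step 7: ref 1 -> HIT, frames=[2,1] (faults so far: 4)
  step 8: ref 4 -> FAULT, evict 2, frames=[4,1] (faults so far: 5)
  step 9: ref 4 -> HIT, frames=[4,1] (faults so far: 5)
  FIFO total faults: 5
--- LRU ---
  step 0: ref 1 -> FAULT, frames=[1,-] (faults so far: 1)
  step 1: ref 1 -> HIT, frames=[1,-] (faults so far: 1)
  step 2: ref 3 -> FAULT, frames=[1,3] (faults so far: 2)
  step 3: ref 1 -> HIT, frames=[1,3] (faults so far: 2)
  step 4: ref 3 -> HIT, frames=[1,3] (faults so far: 2)
  step 5: ref 2 -> FAULT, evict 1, frames=[2,3] (faults so far: 3)
  step 6: ref 1 -> FAULT, evict 3, frames=[2,1] (faults so far: 4)
  step 7: ref 1 -> HIT, frames=[2,1] (faults so far: 4)
  step 8: ref 4 -> FAULT, evict 2, frames=[4,1] (faults so far: 5)
  step 9: ref 4 -> HIT, frames=[4,1] (faults so far: 5)
  LRU total faults: 5
--- Optimal ---
  step 0: ref 1 -> FAULT, frames=[1,-] (faults so far: 1)
  step 1: ref 1 -> HIT, frames=[1,-] (faults so far: 1)
  step 2: ref 3 -> FAULT, frames=[1,3] (faults so far: 2)
  step 3: ref 1 -> HIT, frames=[1,3] (faults so far: 2)
  step 4: ref 3 -> HIT, frames=[1,3] (faults so far: 2)
  step 5: ref 2 -> FAULT, evict 3, frames=[1,2] (faults so far: 3)
  step 6: ref 1 -> HIT, frames=[1,2] (faults so far: 3)
  step 7: ref 1 -> HIT, frames=[1,2] (faults so far: 3)
  step 8: ref 4 -> FAULT, evict 1, frames=[4,2] (faults so far: 4)
  step 9: ref 4 -> HIT, frames=[4,2] (faults so far: 4)
  Optimal total faults: 4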